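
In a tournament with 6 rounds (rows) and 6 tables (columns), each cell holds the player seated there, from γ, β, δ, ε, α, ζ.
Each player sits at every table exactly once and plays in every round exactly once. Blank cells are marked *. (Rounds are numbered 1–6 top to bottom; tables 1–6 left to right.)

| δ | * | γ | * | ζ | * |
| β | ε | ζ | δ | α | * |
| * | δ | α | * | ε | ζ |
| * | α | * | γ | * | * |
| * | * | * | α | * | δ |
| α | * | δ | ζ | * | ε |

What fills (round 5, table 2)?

Round 1, table 2: round 1 has {γ, δ, ζ} and table 2 has {δ, ε, α}, leaving only β.
Round 1, table 4: round 1 has {γ, β, δ, ζ} and table 4 has {γ, δ, α, ζ}, leaving only ε.
Round 1, table 6: round 1 has {γ, β, δ, ε, ζ} and table 6 has {δ, ε, ζ}, leaving only α.
Round 2, table 6: round 2 has {β, δ, ε, α, ζ} and table 6 has {δ, ε, α, ζ}, leaving only γ.
Round 3, table 1: round 3 has {δ, ε, α, ζ} and table 1 has {β, δ, α}, leaving only γ.
Round 3, table 4: round 3 has {γ, δ, ε, α, ζ} and table 4 has {γ, δ, ε, α, ζ}, leaving only β.
Round 4, table 6: round 4 has {γ, α} and table 6 has {γ, δ, ε, α, ζ}, leaving only β.
Round 4, table 3: round 4 has {γ, β, α} and table 3 has {γ, δ, α, ζ}, leaving only ε.
Round 4, table 1: round 4 has {γ, β, ε, α} and table 1 has {γ, β, δ, α}, leaving only ζ.
Round 4, table 5: round 4 has {γ, β, ε, α, ζ} and table 5 has {ε, α, ζ}, leaving only δ.
Round 5, table 1: round 5 has {δ, α} and table 1 has {γ, β, δ, α, ζ}, leaving only ε.
Round 5, table 3: round 5 has {δ, ε, α} and table 3 has {γ, δ, ε, α, ζ}, leaving only β.
Round 5, table 5: round 5 has {β, δ, ε, α} and table 5 has {δ, ε, α, ζ}, leaving only γ.
Round 5 already has {γ, β, δ, ε, α} and table 2 already has {β, δ, ε, α}, so round 5, table 2 must be ζ.

ζ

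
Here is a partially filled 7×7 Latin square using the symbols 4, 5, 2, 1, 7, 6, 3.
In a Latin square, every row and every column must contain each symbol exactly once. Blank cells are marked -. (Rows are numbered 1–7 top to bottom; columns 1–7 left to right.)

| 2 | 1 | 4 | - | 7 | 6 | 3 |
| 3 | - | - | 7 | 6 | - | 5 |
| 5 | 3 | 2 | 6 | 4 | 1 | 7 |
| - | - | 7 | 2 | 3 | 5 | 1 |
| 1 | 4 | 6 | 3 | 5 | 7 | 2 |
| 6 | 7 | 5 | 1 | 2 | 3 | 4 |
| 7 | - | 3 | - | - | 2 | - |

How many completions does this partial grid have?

Row 1, column 4: eliminating its row and column leaves {5}.
Row 2, column 2: eliminating its row and column leaves {2}.
Row 2, column 3: eliminating its row and column leaves {1}.
Row 2, column 6: eliminating its row and column leaves {4}.
Row 4, column 1: eliminating its row and column leaves {4}.
Row 4, column 2: eliminating its row and column leaves {6}.
Row 7, column 2: eliminating its row and column leaves {5, 6}.
Row 7, column 4: eliminating its row and column leaves {4, 5}.
Row 7, column 5: eliminating its row and column leaves {1}.
Row 7, column 7: eliminating its row and column leaves {6}.
Only one assignment across all blanks avoids any row or column repeat, giving 1 completion.

1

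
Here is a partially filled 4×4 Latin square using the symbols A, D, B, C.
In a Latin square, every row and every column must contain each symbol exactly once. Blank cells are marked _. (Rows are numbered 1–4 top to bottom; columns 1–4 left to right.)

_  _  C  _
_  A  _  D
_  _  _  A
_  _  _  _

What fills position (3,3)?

D

Row 1, column 4: row 1 has {C} and column 4 has {A, D}, leaving only B.
Row 1, column 2: row 1 has {B, C} and column 2 has {A}, leaving only D.
Row 1, column 1: row 1 has {D, B, C} and column 1 has {}, leaving only A.
Row 2, column 3: row 2 has {A, D} and column 3 has {C}, leaving only B.
Row 3 already has {A} and column 3 already has {B, C}, so row 3, column 3 must be D.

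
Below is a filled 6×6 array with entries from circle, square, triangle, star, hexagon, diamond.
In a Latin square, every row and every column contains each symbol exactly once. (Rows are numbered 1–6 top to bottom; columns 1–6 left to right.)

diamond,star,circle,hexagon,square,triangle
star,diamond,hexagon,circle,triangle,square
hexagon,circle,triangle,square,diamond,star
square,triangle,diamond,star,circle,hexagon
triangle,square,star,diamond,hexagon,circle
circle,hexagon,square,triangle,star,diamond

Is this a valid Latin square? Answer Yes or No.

Yes

Each row is a permutation of the 6 symbols, and so is each column.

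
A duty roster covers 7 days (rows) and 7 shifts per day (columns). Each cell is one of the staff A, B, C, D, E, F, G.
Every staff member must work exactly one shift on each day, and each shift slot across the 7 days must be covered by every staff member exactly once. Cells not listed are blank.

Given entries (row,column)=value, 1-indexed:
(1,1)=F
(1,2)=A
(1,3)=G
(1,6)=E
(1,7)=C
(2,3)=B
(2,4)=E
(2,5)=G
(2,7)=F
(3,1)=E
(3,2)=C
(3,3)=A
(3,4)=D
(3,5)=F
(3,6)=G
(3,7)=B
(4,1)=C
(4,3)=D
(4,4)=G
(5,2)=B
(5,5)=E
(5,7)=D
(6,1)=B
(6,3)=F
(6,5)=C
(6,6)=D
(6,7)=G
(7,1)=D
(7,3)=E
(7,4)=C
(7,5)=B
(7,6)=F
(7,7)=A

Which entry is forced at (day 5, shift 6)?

Day 1, shift 4: day 1 has {A, C, E, F, G} and shift 4 has {C, D, E, G}, leaving only B.
Day 1, shift 5: day 1 has {A, B, C, E, F, G} and shift 5 has {B, C, E, F, G}, leaving only D.
Day 2, shift 1: day 2 has {B, E, F, G} and shift 1 has {B, C, D, E, F}, leaving only A.
Day 2, shift 2: day 2 has {A, B, E, F, G} and shift 2 has {A, B, C}, leaving only D.
Day 2, shift 6: day 2 has {A, B, D, E, F, G} and shift 6 has {D, E, F, G}, leaving only C.
Day 5 already has {B, D, E} and shift 6 already has {C, D, E, F, G}, so day 5, shift 6 must be A.

A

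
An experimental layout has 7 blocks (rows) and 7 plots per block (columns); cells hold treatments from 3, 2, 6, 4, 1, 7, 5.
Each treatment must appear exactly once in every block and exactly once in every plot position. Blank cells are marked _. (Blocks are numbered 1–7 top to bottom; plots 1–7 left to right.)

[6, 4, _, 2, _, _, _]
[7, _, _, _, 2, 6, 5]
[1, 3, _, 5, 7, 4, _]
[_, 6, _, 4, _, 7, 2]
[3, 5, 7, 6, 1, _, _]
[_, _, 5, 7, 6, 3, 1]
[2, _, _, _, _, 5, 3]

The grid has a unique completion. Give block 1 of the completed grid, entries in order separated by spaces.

Block 1, plot 6: block 1 has {2, 6, 4} and plot 6 has {3, 6, 4, 7, 5}, leaving only 1.
Block 1, plot 3: block 1 has {2, 6, 4, 1} and plot 3 has {7, 5}, leaving only 3.
Block 1, plot 5: block 1 has {3, 2, 6, 4, 1} and plot 5 has {2, 6, 1, 7}, leaving only 5.
Block 1, plot 7: block 1 has {3, 2, 6, 4, 1, 5} and plot 7 has {3, 2, 1, 5}, leaving only 7.
So block 1 reads: 6 4 3 2 5 1 7.

6 4 3 2 5 1 7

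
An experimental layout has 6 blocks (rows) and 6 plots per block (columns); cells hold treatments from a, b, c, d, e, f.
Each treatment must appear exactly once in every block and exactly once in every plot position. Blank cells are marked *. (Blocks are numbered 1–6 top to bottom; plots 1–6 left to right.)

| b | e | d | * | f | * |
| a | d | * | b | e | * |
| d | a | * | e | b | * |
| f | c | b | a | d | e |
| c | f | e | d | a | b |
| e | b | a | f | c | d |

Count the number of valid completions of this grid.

2

Block 1, plot 4: eliminating its block and plot leaves {c}.
Block 1, plot 6: eliminating its block and plot leaves {a, c}.
Block 2, plot 3: eliminating its block and plot leaves {c, f}.
Block 2, plot 6: eliminating its block and plot leaves {c, f}.
Block 3, plot 3: eliminating its block and plot leaves {c, f}.
Block 3, plot 6: eliminating its block and plot leaves {c, f}.
Enumerating the assignments across these blanks that avoid any block or plot repeat gives 2 completions.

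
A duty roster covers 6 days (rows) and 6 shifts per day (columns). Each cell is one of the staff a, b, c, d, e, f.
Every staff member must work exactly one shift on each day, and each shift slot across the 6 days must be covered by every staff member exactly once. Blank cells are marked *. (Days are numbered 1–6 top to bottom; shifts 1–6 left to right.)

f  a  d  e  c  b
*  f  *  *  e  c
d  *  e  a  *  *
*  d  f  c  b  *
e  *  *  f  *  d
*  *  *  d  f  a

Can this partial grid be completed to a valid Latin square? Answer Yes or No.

Day 3, shift 5: day 3 together with shift 5 already contain {a, b, c, d, e, f} — every symbol — so nothing can go there. The grid has no valid completion.

No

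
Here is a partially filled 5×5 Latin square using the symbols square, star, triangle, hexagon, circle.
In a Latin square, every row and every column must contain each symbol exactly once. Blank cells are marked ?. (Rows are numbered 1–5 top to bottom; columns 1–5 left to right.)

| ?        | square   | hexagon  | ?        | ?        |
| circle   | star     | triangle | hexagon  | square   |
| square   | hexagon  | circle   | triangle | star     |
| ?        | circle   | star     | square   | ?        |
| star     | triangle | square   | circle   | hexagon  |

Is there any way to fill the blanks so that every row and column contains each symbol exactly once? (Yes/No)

No row or column among the givens repeats a symbol, and propagating forced cells runs into no contradiction.
One valid completion exists (for instance, triangle square hexagon star circle / circle star triangle hexagon square / square hexagon circle triangle star / hexagon circle star square triangle / star triangle square circle hexagon).

Yes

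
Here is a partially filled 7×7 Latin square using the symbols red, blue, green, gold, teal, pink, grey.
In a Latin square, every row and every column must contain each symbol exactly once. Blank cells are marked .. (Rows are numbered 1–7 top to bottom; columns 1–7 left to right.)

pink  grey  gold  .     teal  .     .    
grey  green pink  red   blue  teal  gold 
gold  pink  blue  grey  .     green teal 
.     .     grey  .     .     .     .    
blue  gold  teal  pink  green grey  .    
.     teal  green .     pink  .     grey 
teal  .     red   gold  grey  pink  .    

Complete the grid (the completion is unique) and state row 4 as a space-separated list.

Row 3, column 5: row 3 has {blue, green, gold, teal, pink, grey} and column 5 has {blue, green, teal, pink, grey}, leaving only red.
Row 4, column 5: row 4 has {grey} and column 5 has {red, blue, green, teal, pink, grey}, leaving only gold.
Row 5, column 7: row 5 has {blue, green, gold, teal, pink, grey} and column 7 has {gold, teal, grey}, leaving only red.
Row 6, column 1: row 6 has {green, teal, pink, grey} and column 1 has {blue, gold, teal, pink, grey}, leaving only red.
Row 4, column 1: row 4 has {gold, grey} and column 1 has {red, blue, gold, teal, pink, grey}, leaving only green.
Row 6, column 4: row 6 has {red, green, teal, pink, grey} and column 4 has {red, gold, pink, grey}, leaving only blue.
Row 4, column 4: row 4 has {green, gold, grey} and column 4 has {red, blue, gold, pink, grey}, leaving only teal.
Row 1, column 4: row 1 has {gold, teal, pink, grey} and column 4 has {red, blue, gold, teal, pink, grey}, leaving only green.
Row 1, column 7: row 1 has {green, gold, teal, pink, grey} and column 7 has {red, gold, teal, grey}, leaving only blue.
Row 4, column 7: row 4 has {green, gold, teal, grey} and column 7 has {red, blue, gold, teal, grey}, leaving only pink.
Row 1, column 6: row 1 has {blue, green, gold, teal, pink, grey} and column 6 has {green, teal, pink, grey}, leaving only red.
Row 4, column 6: row 4 has {green, gold, teal, pink, grey} and column 6 has {red, green, teal, pink, grey}, leaving only blue.
Row 4, column 2: row 4 has {blue, green, gold, teal, pink, grey} and column 2 has {green, gold, teal, pink, grey}, leaving only red.
So row 4 reads: green red grey teal gold blue pink.

green red grey teal gold blue pink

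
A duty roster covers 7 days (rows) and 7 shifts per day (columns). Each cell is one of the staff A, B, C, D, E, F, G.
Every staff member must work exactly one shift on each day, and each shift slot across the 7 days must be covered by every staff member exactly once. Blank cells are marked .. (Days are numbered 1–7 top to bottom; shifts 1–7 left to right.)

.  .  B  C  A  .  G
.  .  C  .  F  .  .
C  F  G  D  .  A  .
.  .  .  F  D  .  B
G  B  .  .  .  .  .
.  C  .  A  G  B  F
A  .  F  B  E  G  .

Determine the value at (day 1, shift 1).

Day 3, shift 5: day 3 has {A, C, D, F, G} and shift 5 has {A, D, E, F, G}, leaving only B.
Day 3, shift 7: day 3 has {A, B, C, D, F, G} and shift 7 has {B, F, G}, leaving only E.
Day 4, shift 1: day 4 has {B, D, F} and shift 1 has {A, C, G}, leaving only E.
Day 4, shift 3: day 4 has {B, D, E, F} and shift 3 has {B, C, F, G}, leaving only A.
Day 4, shift 2: day 4 has {A, B, D, E, F} and shift 2 has {B, C, F}, leaving only G.
Day 4, shift 6: day 4 has {A, B, D, E, F, G} and shift 6 has {A, B, G}, leaving only C.
Day 5, shift 4: day 5 has {B, G} and shift 4 has {A, B, C, D, F}, leaving only E.
Day 2, shift 4: day 2 has {C, F} and shift 4 has {A, B, C, D, E, F}, leaving only G.
Day 5, shift 3: day 5 has {B, E, G} and shift 3 has {A, B, C, F, G}, leaving only D.
Day 5, shift 5: day 5 has {B, D, E, G} and shift 5 has {A, B, D, E, F, G}, leaving only C.
Day 5, shift 6: day 5 has {B, C, D, E, G} and shift 6 has {A, B, C, G}, leaving only F.
Day 5, shift 7: day 5 has {B, C, D, E, F, G} and shift 7 has {B, E, F, G}, leaving only A.
Day 2, shift 7: day 2 has {C, F, G} and shift 7 has {A, B, E, F, G}, leaving only D.
Day 2, shift 1: day 2 has {C, D, F, G} and shift 1 has {A, C, E, G}, leaving only B.
Day 2, shift 6: day 2 has {B, C, D, F, G} and shift 6 has {A, B, C, F, G}, leaving only E.
Day 1, shift 6: day 1 has {A, B, C, G} and shift 6 has {A, B, C, E, F, G}, leaving only D.
Day 1 already has {A, B, C, D, G} and shift 1 already has {A, B, C, E, G}, so day 1, shift 1 must be F.

F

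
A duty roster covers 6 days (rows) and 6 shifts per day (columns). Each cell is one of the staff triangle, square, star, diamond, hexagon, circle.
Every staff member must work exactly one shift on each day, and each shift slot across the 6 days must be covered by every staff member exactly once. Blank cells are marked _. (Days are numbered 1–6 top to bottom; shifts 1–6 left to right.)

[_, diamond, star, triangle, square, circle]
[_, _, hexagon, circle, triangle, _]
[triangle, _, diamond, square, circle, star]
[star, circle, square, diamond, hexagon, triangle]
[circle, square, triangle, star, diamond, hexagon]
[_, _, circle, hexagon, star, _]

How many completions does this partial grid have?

2

Day 1, shift 1: eliminating its day and shift leaves {hexagon}.
Day 2, shift 1: eliminating its day and shift leaves {square, diamond}.
Day 2, shift 2: eliminating its day and shift leaves {star}.
Day 2, shift 6: eliminating its day and shift leaves {square, diamond}.
Day 3, shift 2: eliminating its day and shift leaves {hexagon}.
Day 6, shift 1: eliminating its day and shift leaves {square, diamond}.
Day 6, shift 2: eliminating its day and shift leaves {triangle}.
Day 6, shift 6: eliminating its day and shift leaves {square, diamond}.
Enumerating the assignments across these blanks that avoid any day or shift repeat gives 2 completions.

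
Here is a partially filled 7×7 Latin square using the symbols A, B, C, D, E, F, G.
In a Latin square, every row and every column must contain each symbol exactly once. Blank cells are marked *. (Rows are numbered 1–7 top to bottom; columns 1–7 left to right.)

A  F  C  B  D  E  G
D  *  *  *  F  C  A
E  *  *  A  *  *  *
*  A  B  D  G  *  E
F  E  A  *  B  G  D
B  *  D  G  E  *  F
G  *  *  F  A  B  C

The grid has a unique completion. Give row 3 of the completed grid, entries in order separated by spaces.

Row 3, column 5: row 3 has {A, E} and column 5 has {A, B, D, E, F, G}, leaving only C.
Row 3, column 7: row 3 has {A, C, E} and column 7 has {A, C, D, E, F, G}, leaving only B.
Row 2, column 4: row 2 has {A, C, D, F} and column 4 has {A, B, D, F, G}, leaving only E.
Row 2, column 3: row 2 has {A, C, D, E, F} and column 3 has {A, B, C, D}, leaving only G.
Row 3, column 3: row 3 has {A, B, C, E} and column 3 has {A, B, C, D, G}, leaving only F.
Row 3, column 6: row 3 has {A, B, C, E, F} and column 6 has {B, C, E, G}, leaving only D.
Row 3, column 2: row 3 has {A, B, C, D, E, F} and column 2 has {A, E, F}, leaving only G.
So row 3 reads: E G F A C D B.

E G F A C D B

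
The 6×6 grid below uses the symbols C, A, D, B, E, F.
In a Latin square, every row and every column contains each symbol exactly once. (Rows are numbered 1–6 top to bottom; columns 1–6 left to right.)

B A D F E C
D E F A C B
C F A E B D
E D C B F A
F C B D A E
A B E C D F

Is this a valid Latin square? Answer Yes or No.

Yes

Each row is a permutation of the 6 symbols, and so is each column.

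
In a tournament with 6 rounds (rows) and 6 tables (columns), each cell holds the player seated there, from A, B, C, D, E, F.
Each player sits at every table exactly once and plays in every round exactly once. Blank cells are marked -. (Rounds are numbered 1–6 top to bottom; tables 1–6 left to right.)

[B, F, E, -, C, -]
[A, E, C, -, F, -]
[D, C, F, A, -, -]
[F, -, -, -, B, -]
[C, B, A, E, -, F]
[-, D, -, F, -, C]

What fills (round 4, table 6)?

Round 1, table 4: round 1 has {B, C, E, F} and table 4 has {A, E, F}, leaving only D.
Round 1, table 6: round 1 has {B, C, D, E, F} and table 6 has {C, F}, leaving only A.
Round 2, table 4: round 2 has {A, C, E, F} and table 4 has {A, D, E, F}, leaving only B.
Round 2, table 6: round 2 has {A, B, C, E, F} and table 6 has {A, C, F}, leaving only D.
Round 4 already has {B, F} and table 6 already has {A, C, D, F}, so round 4, table 6 must be E.

E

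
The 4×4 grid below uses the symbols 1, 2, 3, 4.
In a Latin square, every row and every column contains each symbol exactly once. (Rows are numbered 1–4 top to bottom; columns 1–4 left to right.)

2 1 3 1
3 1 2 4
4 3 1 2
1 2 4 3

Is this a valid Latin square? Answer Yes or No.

Column 2 contains 1 twice (at rows 1 and 2), so it is not a permutation.

No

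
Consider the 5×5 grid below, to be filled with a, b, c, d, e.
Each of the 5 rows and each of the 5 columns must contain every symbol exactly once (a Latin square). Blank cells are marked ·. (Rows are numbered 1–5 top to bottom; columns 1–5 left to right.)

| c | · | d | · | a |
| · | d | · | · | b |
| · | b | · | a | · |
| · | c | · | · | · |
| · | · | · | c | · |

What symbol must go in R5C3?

b

Row 1, column 2: row 1 has {a, c, d} and column 2 has {b, c, d}, leaving only e.
Row 1, column 4: row 1 has {a, c, d, e} and column 4 has {a, c}, leaving only b.
Row 2, column 4: row 2 has {b, d} and column 4 has {a, b, c}, leaving only e.
Row 2, column 1: row 2 has {b, d, e} and column 1 has {c}, leaving only a.
Row 2, column 3: row 2 has {a, b, d, e} and column 3 has {d}, leaving only c.
Row 3, column 3: row 3 has {a, b} and column 3 has {c, d}, leaving only e.
Row 3, column 1: row 3 has {a, b, e} and column 1 has {a, c}, leaving only d.
Row 3, column 5: row 3 has {a, b, d, e} and column 5 has {a, b}, leaving only c.
Row 4, column 4: row 4 has {c} and column 4 has {a, b, c, e}, leaving only d.
Row 4, column 5: row 4 has {c, d} and column 5 has {a, b, c}, leaving only e.
Row 4, column 1: row 4 has {c, d, e} and column 1 has {a, c, d}, leaving only b.
Row 4, column 3: row 4 has {b, c, d, e} and column 3 has {c, d, e}, leaving only a.
Row 5 already has {c} and column 3 already has {a, c, d, e}, so row 5, column 3 must be b.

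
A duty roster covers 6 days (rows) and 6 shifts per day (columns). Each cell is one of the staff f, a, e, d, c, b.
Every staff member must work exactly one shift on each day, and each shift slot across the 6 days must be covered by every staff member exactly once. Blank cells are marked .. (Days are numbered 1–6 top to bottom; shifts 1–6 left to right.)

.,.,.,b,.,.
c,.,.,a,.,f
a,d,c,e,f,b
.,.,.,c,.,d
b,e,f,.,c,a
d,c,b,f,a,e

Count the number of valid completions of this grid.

Day 1, shift 1: eliminating its day and shift leaves {f, e}.
Day 1, shift 2: eliminating its day and shift leaves {f, a}.
Day 1, shift 3: eliminating its day and shift leaves {a, e, d}.
Day 1, shift 5: eliminating its day and shift leaves {e, d}.
Day 1, shift 6: eliminating its day and shift leaves {c}.
Day 2, shift 2: eliminating its day and shift leaves {b}.
Day 2, shift 3: eliminating its day and shift leaves {e, d}.
Day 2, shift 5: eliminating its day and shift leaves {e, d, b}.
Day 4, shift 1: eliminating its day and shift leaves {f, e}.
Day 4, shift 2: eliminating its day and shift leaves {f, a, b}.
Day 4, shift 3: eliminating its day and shift leaves {a, e}.
Day 4, shift 5: eliminating its day and shift leaves {e, b}.
Day 5, shift 4: eliminating its day and shift leaves {d}.
Enumerating the assignments across these blanks that avoid any day or shift repeat gives 3 completions.

3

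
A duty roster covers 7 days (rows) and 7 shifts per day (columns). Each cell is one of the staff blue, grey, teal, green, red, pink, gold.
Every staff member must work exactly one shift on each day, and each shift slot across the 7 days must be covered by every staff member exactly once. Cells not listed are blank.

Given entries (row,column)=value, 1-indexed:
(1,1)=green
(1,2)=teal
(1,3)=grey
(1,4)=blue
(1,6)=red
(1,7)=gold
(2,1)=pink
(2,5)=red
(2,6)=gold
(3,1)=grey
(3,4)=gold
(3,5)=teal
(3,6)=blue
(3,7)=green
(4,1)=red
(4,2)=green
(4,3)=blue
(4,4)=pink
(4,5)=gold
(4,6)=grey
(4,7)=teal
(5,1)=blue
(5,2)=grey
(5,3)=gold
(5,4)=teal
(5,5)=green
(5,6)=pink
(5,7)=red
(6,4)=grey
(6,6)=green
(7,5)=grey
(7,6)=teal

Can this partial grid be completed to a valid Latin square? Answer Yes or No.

No day or shift among the givens repeats a symbol, and propagating forced cells runs into no contradiction.
One valid completion exists (for instance, green teal grey blue pink red gold / pink blue teal green red gold grey / grey red pink gold teal blue green / red green blue pink gold grey teal / blue grey gold teal green pink red / teal gold red grey blue green pink / gold pink green red grey teal blue).

Yes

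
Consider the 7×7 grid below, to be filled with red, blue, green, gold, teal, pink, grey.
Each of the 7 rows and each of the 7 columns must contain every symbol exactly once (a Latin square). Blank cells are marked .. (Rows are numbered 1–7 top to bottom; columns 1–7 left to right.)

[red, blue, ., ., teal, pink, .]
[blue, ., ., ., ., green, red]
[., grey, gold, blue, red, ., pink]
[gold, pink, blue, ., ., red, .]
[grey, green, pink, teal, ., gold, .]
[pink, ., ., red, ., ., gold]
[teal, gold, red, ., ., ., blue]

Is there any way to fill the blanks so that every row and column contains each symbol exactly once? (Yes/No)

Row 5, column 7: row 5 together with column 7 already contain {red, blue, green, gold, teal, pink, grey} — every symbol — so nothing can go there. The grid has no valid completion.

No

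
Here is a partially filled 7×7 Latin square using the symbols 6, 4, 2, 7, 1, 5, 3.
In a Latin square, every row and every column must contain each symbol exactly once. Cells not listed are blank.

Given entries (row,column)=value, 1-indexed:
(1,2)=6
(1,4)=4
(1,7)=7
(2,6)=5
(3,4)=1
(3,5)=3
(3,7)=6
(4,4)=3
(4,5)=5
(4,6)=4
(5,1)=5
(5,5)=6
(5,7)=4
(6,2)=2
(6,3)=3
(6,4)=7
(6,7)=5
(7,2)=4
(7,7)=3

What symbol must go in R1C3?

5

Row 5, column 4: row 5 has {6, 4, 5} and column 4 has {4, 7, 1, 3}, leaving only 2.
Row 2, column 4: row 2 has {5} and column 4 has {4, 2, 7, 1, 3}, leaving only 6.
Row 7, column 4: row 7 has {4, 3} and column 4 has {6, 4, 2, 7, 1, 3}, leaving only 5.
Row 1, column 3 is narrowed to {2, 1, 5}.
If it were 2, then row 1, column 6 would be left with no valid symbol.
If it were 1, then row 1, column 6 would be left with no valid symbol.
So row 1, column 3 must be 5.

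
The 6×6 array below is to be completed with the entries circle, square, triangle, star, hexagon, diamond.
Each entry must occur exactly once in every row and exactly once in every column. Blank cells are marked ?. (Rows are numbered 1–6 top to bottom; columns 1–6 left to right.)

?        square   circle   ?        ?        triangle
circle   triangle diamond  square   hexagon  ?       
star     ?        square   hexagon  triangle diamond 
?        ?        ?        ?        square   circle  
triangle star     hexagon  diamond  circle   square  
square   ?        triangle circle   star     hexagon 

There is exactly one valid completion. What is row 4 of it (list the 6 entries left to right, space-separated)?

Row 4, column 3: row 4 has {circle, square} and column 3 has {circle, square, triangle, hexagon, diamond}, leaving only star.
Row 4, column 4: row 4 has {circle, square, star} and column 4 has {circle, square, hexagon, diamond}, leaving only triangle.
Row 1, column 4: row 1 has {circle, square, triangle} and column 4 has {circle, square, triangle, hexagon, diamond}, leaving only star.
Row 1, column 5: row 1 has {circle, square, triangle, star} and column 5 has {circle, square, triangle, star, hexagon}, leaving only diamond.
Row 1, column 1: row 1 has {circle, square, triangle, star, diamond} and column 1 has {circle, square, triangle, star}, leaving only hexagon.
Row 4, column 1: row 4 has {circle, square, triangle, star} and column 1 has {circle, square, triangle, star, hexagon}, leaving only diamond.
Row 4, column 2: row 4 has {circle, square, triangle, star, diamond} and column 2 has {square, triangle, star}, leaving only hexagon.
So row 4 reads: diamond hexagon star triangle square circle.

diamond hexagon star triangle square circle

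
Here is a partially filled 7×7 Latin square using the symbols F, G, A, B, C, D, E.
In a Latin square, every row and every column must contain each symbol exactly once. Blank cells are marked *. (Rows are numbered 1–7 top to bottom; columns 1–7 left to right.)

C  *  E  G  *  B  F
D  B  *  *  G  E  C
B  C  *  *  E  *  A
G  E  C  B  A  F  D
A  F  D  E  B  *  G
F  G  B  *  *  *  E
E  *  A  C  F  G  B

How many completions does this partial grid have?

Row 1, column 2: eliminating its row and column leaves {A, D}.
Row 1, column 5: eliminating its row and column leaves {D}.
Row 2, column 3: eliminating its row and column leaves {F}.
Row 2, column 4: eliminating its row and column leaves {F, A}.
Row 3, column 3: eliminating its row and column leaves {F, G}.
Row 3, column 4: eliminating its row and column leaves {F, D}.
Row 3, column 6: eliminating its row and column leaves {D}.
Row 5, column 6: eliminating its row and column leaves {C}.
Row 6, column 4: eliminating its row and column leaves {A, D}.
Row 6, column 5: eliminating its row and column leaves {C, D}.
Row 6, column 6: eliminating its row and column leaves {A, C, D}.
Row 7, column 2: eliminating its row and column leaves {D}.
Only one assignment across all blanks avoids any row or column repeat, giving 1 completion.

1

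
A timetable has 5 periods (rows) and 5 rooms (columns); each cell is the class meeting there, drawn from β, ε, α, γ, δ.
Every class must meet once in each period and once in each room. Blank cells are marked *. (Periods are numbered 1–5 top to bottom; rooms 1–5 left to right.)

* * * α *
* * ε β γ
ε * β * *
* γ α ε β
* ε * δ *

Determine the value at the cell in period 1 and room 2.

β

Period 3, room 4: period 3 has {β, ε} and room 4 has {β, ε, α, δ}, leaving only γ.
Period 4, room 1: period 4 has {β, ε, α, γ} and room 1 has {ε}, leaving only δ.
Period 2, room 1: period 2 has {β, ε, γ} and room 1 has {ε, δ}, leaving only α.
Period 2, room 2: period 2 has {β, ε, α, γ} and room 2 has {ε, γ}, leaving only δ.
Period 1 already has {α} and room 2 already has {ε, γ, δ}, so period 1, room 2 must be β.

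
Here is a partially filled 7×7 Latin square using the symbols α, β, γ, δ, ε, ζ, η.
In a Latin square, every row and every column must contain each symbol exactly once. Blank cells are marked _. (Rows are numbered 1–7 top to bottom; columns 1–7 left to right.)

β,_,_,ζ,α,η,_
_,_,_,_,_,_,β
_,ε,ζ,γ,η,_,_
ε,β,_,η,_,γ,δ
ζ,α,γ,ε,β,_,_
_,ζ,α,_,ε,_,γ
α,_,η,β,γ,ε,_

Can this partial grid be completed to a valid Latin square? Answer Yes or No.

Row 4, column 3: row 4 together with column 3 already contain {α, β, γ, δ, ε, ζ, η} — every symbol — so nothing can go there. The grid has no valid completion.

No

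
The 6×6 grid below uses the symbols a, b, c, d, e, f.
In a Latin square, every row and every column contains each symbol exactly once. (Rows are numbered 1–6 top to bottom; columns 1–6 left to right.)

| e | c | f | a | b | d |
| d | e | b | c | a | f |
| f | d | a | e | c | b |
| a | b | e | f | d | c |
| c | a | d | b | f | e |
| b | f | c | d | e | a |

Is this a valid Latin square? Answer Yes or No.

Each row is a permutation of the 6 symbols, and so is each column.

Yes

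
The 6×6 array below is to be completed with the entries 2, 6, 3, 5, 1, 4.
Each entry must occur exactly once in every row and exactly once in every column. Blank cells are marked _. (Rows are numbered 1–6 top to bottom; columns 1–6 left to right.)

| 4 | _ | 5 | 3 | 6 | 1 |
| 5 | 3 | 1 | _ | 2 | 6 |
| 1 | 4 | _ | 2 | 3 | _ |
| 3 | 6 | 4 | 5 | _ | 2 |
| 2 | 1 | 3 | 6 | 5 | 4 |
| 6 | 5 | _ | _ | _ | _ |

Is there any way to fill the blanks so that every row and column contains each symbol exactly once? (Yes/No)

No row or column among the givens repeats a symbol, and propagating forced cells runs into no contradiction.
One valid completion exists (for instance, 4 2 5 3 6 1 / 5 3 1 4 2 6 / 1 4 6 2 3 5 / 3 6 4 5 1 2 / 2 1 3 6 5 4 / 6 5 2 1 4 3).

Yes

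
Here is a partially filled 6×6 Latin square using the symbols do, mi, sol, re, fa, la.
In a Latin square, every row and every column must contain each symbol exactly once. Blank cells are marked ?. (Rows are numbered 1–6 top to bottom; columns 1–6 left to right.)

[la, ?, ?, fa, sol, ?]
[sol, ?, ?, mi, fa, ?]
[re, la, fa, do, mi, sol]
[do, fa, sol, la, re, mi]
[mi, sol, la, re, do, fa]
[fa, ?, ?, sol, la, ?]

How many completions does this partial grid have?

Row 1, column 2: eliminating its row and column leaves {do, mi, re}.
Row 1, column 3: eliminating its row and column leaves {do, mi, re}.
Row 1, column 6: eliminating its row and column leaves {do, re}.
Row 2, column 2: eliminating its row and column leaves {do, re}.
Row 2, column 3: eliminating its row and column leaves {do, re}.
Row 2, column 6: eliminating its row and column leaves {do, re, la}.
Row 6, column 2: eliminating its row and column leaves {do, mi, re}.
Row 6, column 3: eliminating its row and column leaves {do, mi, re}.
Row 6, column 6: eliminating its row and column leaves {do, re}.
Enumerating the assignments across these blanks that avoid any row or column repeat gives 4 completions.

4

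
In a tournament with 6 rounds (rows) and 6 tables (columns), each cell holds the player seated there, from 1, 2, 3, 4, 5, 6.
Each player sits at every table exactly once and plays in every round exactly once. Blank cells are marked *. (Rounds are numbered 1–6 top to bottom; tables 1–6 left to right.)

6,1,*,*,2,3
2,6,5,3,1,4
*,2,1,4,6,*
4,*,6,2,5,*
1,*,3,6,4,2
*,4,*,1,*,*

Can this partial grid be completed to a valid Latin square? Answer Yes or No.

Yes

No round or table among the givens repeats a symbol, and propagating forced cells runs into no contradiction.
One valid completion exists (for instance, 6 1 4 5 2 3 / 2 6 5 3 1 4 / 3 2 1 4 6 5 / 4 3 6 2 5 1 / 1 5 3 6 4 2 / 5 4 2 1 3 6).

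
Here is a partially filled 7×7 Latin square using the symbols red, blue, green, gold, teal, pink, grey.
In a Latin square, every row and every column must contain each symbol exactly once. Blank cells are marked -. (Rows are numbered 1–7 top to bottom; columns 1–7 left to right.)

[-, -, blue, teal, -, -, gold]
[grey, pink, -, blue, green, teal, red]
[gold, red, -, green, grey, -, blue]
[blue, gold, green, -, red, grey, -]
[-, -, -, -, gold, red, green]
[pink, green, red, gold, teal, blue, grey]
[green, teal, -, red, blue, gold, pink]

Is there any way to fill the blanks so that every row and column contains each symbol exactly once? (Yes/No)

Yes

No row or column among the givens repeats a symbol, and propagating forced cells runs into no contradiction.
One valid completion exists (for instance, red grey blue teal pink green gold / grey pink gold blue green teal red / gold red teal green grey pink blue / blue gold green pink red grey teal / teal blue pink grey gold red green / pink green red gold teal blue grey / green teal grey red blue gold pink).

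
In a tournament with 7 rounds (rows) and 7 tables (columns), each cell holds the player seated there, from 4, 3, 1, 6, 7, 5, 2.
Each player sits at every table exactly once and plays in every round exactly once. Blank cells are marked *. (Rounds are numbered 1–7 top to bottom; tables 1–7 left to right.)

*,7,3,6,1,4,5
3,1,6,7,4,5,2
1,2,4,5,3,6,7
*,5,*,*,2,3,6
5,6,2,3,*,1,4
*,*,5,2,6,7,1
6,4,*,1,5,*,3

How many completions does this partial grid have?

1

Round 1, table 1: eliminating its round and table leaves {2}.
Round 4, table 1: eliminating its round and table leaves {4, 7}.
Round 4, table 3: eliminating its round and table leaves {1, 7}.
Round 4, table 4: eliminating its round and table leaves {4}.
Round 5, table 5: eliminating its round and table leaves {7}.
Round 6, table 1: eliminating its round and table leaves {4}.
Round 6, table 2: eliminating its round and table leaves {3}.
Round 7, table 3: eliminating its round and table leaves {7}.
Round 7, table 6: eliminating its round and table leaves {2}.
Only one assignment across all blanks avoids any round or table repeat, giving 1 completion.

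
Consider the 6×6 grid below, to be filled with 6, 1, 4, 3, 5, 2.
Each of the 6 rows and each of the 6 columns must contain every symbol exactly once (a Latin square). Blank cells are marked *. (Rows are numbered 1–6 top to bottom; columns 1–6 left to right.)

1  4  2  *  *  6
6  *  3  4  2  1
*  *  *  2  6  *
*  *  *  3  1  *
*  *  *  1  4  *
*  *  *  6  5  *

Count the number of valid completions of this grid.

Row 1, column 4: eliminating its row and column leaves {5}.
Row 1, column 5: eliminating its row and column leaves {3}.
Row 2, column 2: eliminating its row and column leaves {5}.
Row 3, column 1: eliminating its row and column leaves {4, 3, 5}.
Row 3, column 2: eliminating its row and column leaves {1, 3, 5}.
Row 3, column 3: eliminating its row and column leaves {1, 4, 5}.
Row 3, column 6: eliminating its row and column leaves {4, 3, 5}.
Row 4, column 1: eliminating its row and column leaves {4, 5, 2}.
Row 4, column 2: eliminating its row and column leaves {6, 5, 2}.
Row 4, column 3: eliminating its row and column leaves {6, 4, 5}.
Row 4, column 6: eliminating its row and column leaves {4, 5, 2}.
Row 5, column 1: eliminating its row and column leaves {3, 5, 2}.
Row 5, column 2: eliminating its row and column leaves {6, 3, 5, 2}.
Row 5, column 3: eliminating its row and column leaves {6, 5}.
Row 5, column 6: eliminating its row and column leaves {3, 5, 2}.
Row 6, column 1: eliminating its row and column leaves {4, 3, 2}.
Row 6, column 2: eliminating its row and column leaves {1, 3, 2}.
Row 6, column 3: eliminating its row and column leaves {1, 4}.
Row 6, column 6: eliminating its row and column leaves {4, 3, 2}.
Enumerating the assignments across these blanks that avoid any row or column repeat gives 20 completions.

20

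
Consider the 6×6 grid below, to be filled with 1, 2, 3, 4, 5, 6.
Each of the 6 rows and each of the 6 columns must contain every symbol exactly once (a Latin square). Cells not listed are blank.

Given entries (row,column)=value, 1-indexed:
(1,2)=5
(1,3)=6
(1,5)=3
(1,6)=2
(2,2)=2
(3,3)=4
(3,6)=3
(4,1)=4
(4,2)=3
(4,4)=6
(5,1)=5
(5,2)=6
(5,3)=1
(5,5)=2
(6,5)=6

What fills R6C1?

Row 1, column 1: row 1 has {2, 3, 5, 6} and column 1 has {4, 5}, leaving only 1.
Row 1, column 4: row 1 has {1, 2, 3, 5, 6} and column 4 has {6}, leaving only 4.
Row 3, column 2: row 3 has {3, 4} and column 2 has {2, 3, 5, 6}, leaving only 1.
Row 3, column 5: row 3 has {1, 3, 4} and column 5 has {2, 3, 6}, leaving only 5.
Row 3, column 4: row 3 has {1, 3, 4, 5} and column 4 has {4, 6}, leaving only 2.
Row 3, column 1: row 3 has {1, 2, 3, 4, 5} and column 1 has {1, 4, 5}, leaving only 6.
Row 2, column 1: row 2 has {2} and column 1 has {1, 4, 5, 6}, leaving only 3.
Row 6 already has {6} and column 1 already has {1, 3, 4, 5, 6}, so row 6, column 1 must be 2.

2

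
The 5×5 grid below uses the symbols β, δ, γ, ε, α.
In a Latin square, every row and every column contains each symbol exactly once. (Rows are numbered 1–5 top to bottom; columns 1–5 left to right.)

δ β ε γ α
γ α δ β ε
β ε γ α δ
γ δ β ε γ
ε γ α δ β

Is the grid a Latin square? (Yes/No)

Column 1 contains γ twice (at rows 2 and 4), so it is not a permutation.

No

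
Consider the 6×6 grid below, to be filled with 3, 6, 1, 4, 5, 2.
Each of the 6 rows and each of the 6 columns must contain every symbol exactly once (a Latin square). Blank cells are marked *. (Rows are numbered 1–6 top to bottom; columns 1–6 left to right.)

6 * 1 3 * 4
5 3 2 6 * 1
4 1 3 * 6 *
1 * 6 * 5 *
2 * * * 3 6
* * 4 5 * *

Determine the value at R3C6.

Row 1, column 5: row 1 has {3, 6, 1, 4} and column 5 has {3, 6, 5}, leaving only 2.
Row 1, column 2: row 1 has {3, 6, 1, 4, 2} and column 2 has {3, 1}, leaving only 5.
Row 2, column 5: row 2 has {3, 6, 1, 5, 2} and column 5 has {3, 6, 5, 2}, leaving only 4.
Row 3, column 4: row 3 has {3, 6, 1, 4} and column 4 has {3, 6, 5}, leaving only 2.
Row 3 already has {3, 6, 1, 4, 2} and column 6 already has {6, 1, 4}, so row 3, column 6 must be 5.

5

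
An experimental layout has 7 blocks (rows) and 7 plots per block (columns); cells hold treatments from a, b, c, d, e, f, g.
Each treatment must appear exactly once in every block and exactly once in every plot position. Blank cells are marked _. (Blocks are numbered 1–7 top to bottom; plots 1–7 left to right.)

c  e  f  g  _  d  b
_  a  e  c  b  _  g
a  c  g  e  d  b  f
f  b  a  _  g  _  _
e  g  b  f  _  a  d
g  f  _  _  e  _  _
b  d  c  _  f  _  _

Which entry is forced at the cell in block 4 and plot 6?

Block 1, plot 5: block 1 has {b, c, d, e, f, g} and plot 5 has {b, d, e, f, g}, leaving only a.
Block 2, plot 1: block 2 has {a, b, c, e, g} and plot 1 has {a, b, c, e, f, g}, leaving only d.
Block 2, plot 6: block 2 has {a, b, c, d, e, g} and plot 6 has {a, b, d}, leaving only f.
Block 4, plot 4: block 4 has {a, b, f, g} and plot 4 has {c, e, f, g}, leaving only d.
Block 5, plot 5: block 5 has {a, b, d, e, f, g} and plot 5 has {a, b, d, e, f, g}, leaving only c.
Block 6, plot 3: block 6 has {e, f, g} and plot 3 has {a, b, c, e, f, g}, leaving only d.
Block 6, plot 6: block 6 has {d, e, f, g} and plot 6 has {a, b, d, f}, leaving only c.
Block 4 already has {a, b, d, f, g} and plot 6 already has {a, b, c, d, f}, so block 4, plot 6 must be e.

e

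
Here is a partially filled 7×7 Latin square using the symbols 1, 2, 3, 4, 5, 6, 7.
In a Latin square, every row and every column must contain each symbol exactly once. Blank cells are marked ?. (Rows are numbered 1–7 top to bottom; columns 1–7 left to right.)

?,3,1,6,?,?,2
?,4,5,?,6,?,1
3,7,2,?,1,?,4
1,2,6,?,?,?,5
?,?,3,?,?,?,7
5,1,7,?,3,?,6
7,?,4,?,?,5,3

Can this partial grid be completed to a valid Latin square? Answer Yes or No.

No row or column among the givens repeats a symbol, and propagating forced cells runs into no contradiction.
One valid completion exists (for instance, 4 3 1 6 5 7 2 / 2 4 5 7 6 3 1 / 3 7 2 5 1 6 4 / 1 2 6 3 7 4 5 / 6 5 3 2 4 1 7 / 5 1 7 4 3 2 6 / 7 6 4 1 2 5 3).

Yes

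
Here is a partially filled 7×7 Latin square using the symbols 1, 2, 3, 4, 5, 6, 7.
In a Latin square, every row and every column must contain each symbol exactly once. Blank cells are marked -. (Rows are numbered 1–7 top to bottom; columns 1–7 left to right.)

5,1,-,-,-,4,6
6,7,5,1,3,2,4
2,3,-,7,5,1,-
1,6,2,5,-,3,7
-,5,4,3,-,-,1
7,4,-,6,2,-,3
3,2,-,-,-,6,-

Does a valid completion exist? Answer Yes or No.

No

Row 3, column 7: row 3 together with column 7 already contain {1, 2, 3, 4, 5, 6, 7} — every symbol — so nothing can go there. The grid has no valid completion.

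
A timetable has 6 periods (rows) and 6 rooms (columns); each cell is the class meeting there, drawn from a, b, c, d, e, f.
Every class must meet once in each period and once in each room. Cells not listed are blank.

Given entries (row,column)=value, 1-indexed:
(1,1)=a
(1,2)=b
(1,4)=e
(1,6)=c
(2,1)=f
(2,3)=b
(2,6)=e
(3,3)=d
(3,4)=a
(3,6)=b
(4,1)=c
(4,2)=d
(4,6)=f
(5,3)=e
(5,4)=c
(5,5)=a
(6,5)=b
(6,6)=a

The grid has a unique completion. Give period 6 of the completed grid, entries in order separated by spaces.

Period 1, room 3: period 1 has {a, b, c, e} and room 3 has {b, d, e}, leaving only f.
Period 6, room 3: period 6 has {a, b} and room 3 has {b, d, e, f}, leaving only c.
Period 1, room 5: period 1 has {a, b, c, e, f} and room 5 has {a, b}, leaving only d.
Period 2, room 4: period 2 has {b, e, f} and room 4 has {a, c, e}, leaving only d.
Period 6, room 4: period 6 has {a, b, c} and room 4 has {a, c, d, e}, leaving only f.
Period 6, room 2: period 6 has {a, b, c, f} and room 2 has {b, d}, leaving only e.
Period 6, room 1: period 6 has {a, b, c, e, f} and room 1 has {a, c, f}, leaving only d.
So period 6 reads: d e c f b a.

d e c f b a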